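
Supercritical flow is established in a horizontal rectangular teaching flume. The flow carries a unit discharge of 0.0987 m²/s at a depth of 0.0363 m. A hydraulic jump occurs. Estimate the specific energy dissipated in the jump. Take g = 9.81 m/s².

V₁ = q/y₁ = 0.0987/0.0363 = 2.72 m/s. Fr₁ = V₁/√(g·y₁) = 2.72/√(9.81×0.0363) = 4.56.
Sequent-depth ratio: y₂/y₁ = ½[√(1 + 8Fr₁²) − 1] = ½[√167.1 − 1] = 5.96.
y₂ = 5.96 × 0.0363 = 0.216 m.
V₂ = q/y₂ = 0.0987/0.216 = 0.456 m/s. E₁ = y₁ + V₁²/2g = 0.413 m; E₂ = y₂ + V₂²/2g = 0.227 m. ΔE = E₁ − E₂ = 0.186 m.

ΔE = 0.186 m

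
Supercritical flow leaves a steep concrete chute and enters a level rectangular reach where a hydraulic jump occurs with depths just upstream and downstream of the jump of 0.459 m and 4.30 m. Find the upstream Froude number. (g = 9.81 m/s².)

Fr₁ = 6.97

For a rectangular channel the momentum equation gives q² = ½·g·y₁·y₂·(y₁ + y₂) = ½×9.81×0.459×4.30×4.76 = 46.1.
q = √46.1 = 6.79 m²/s.
V₁ = q/y₁ = 14.8 m/s; Fr₁ = V₁/√(g·y₁) = 6.97.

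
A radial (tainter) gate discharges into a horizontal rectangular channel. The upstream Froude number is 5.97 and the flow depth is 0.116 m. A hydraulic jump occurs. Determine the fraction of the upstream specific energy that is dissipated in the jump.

Fr₁ = 5.97 (given).
Bélanger equation: y₂/y₁ = ½[√(1 + 8Fr₁²) − 1] = ½[√286.1 − 1] = 7.96.
y₂ = 7.96 × 0.116 = 0.923 m.
E₁ = y₁(1 + Fr₁²/2) = 0.116×(1 + 5.97²/2) = 2.18 m. ΔE = (y₂ − y₁)³/(4y₁y₂) = 1.23 m. ΔE/E₁ = 1.23/2.18 = 0.562.

ΔE/E₁ = 0.562 (56.2%)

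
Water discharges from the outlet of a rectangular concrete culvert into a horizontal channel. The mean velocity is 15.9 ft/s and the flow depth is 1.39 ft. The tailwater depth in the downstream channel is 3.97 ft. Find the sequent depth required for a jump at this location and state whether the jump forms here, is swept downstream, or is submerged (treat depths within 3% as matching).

Fr₁ = V₁/√(g·y₁) = 15.9/√(32.2×1.39) = 2.38.
By Bélanger, y₂/y₁ = ½[√(1 + 8Fr₁²) − 1] = ½[√46.19 − 1] = 2.90.
y₂ = 2.90 × 1.39 = 4.03 ft.
Tailwater y_tw = 3.97 ft: y_tw ≈ y₂, so the jump forms here.

y₂ = 4.03 ft; the jump forms here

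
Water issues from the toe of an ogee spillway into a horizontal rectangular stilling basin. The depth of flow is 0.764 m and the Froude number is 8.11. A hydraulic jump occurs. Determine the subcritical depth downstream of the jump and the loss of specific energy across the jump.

y₂ = 8.39 m; ΔE = 17.3 m

Fr₁ = 8.11 (given).
Bélanger equation: y₂/y₁ = ½[√(1 + 8Fr₁²) − 1] = ½[√527.2 − 1] = 11.0.
y₂ = 11.0 × 0.764 = 8.39 m.
V₁ = Fr₁·√(g·y₁) = 8.11×√(9.81×0.764) = 22.2 m/s; q = V₁·y₁ = 17.0 m²/s. V₂ = q/y₂ = 17.0/8.39 = 2.02 m/s. E₁ = y₁ + V₁²/2g = 25.9 m; E₂ = y₂ + V₂²/2g = 8.60 m. ΔE = E₁ − E₂ = 17.3 m.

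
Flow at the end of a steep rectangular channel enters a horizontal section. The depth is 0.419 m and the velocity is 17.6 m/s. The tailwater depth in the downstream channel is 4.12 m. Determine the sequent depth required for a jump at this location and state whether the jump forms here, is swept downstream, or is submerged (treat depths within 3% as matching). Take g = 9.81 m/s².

Fr₁ = V₁/√(g·y₁) = 17.6/√(9.81×0.419) = 8.68.
Sequent-depth ratio: y₂/y₁ = ½[√(1 + 8Fr₁²) − 1] = ½[√603.9 − 1] = 11.8.
y₂ = 11.8 × 0.419 = 4.94 m.
Tailwater y_tw = 4.12 m: y_tw < y₂, so the jump is swept downstream.

y₂ = 4.94 m; the jump is swept downstream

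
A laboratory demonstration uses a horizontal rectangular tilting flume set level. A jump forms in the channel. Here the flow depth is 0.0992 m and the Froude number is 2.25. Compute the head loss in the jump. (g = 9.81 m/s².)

Fr₁ = 2.25 (given).
Conjugate-depth relation: y₂/y₁ = ½[√(1 + 8Fr₁²) − 1] = ½[√41.50 − 1] = 2.72.
y₂ = 2.72 × 0.0992 = 0.270 m.
V₁ = Fr₁·√(g·y₁) = 2.25×√(9.81×0.0992) = 2.22 m/s; q = V₁·y₁ = 0.220 m²/s. V₂ = q/y₂ = 0.220/0.270 = 0.816 m/s. E₁ = y₁ + V₁²/2g = 0.350 m; E₂ = y₂ + V₂²/2g = 0.304 m. ΔE = E₁ − E₂ = 0.0465 m.

ΔE = 0.0465 m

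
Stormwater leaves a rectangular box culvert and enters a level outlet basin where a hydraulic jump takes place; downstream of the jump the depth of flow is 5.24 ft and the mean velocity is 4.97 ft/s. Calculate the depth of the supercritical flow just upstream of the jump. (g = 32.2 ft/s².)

Fr₂ = V₂/√(g·y₂) = 4.97/√(32.2×5.24) = 0.383.
Since the conjugate-depth ratio holds either way, y₁/y₂ = ½[√(1 + 8Fr₂²) − 1] = ½[√2.171 − 1] = 0.237.
y₁ = 0.237 × 5.24 = 1.24 ft.

y₁ = 1.24 ft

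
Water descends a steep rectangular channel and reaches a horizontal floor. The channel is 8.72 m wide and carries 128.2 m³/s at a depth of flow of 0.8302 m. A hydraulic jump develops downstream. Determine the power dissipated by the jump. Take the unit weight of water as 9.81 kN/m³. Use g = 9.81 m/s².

q = Q/b = 128.2/8.72 = 14.70 m²/s; V₁ = q/y₁ = 17.71 m/s. Fr₁ = V₁/√(g·y₁) = 6.205.
From the momentum equation for a rectangular channel, y₂/y₁ = ½[√(1 + 8Fr₁²) − 1] = ½[√309.05 − 1] = 8.290.
y₂ = 8.290 × 0.8302 = 6.882 m.
Head loss: ΔE = (y₂ − y₁)³/(4y₁y₂) = (6.882 − 0.8302)³/(4×0.8302×6.882) = 221.7/22.85 = 9.699 m.
P = γ·Q·ΔE = 9.81 × 128.2 × 9.699 = 12198 kW.

P = 12198 kW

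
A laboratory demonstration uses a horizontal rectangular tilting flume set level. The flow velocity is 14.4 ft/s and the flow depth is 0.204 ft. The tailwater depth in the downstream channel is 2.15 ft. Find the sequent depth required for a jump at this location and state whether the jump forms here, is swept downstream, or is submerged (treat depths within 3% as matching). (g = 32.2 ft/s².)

Fr₁ = V₁/√(g·y₁) = 14.4/√(32.2×0.204) = 5.62.
Sequent-depth ratio: y₂/y₁ = ½[√(1 + 8Fr₁²) − 1] = ½[√253.5 − 1] = 7.46.
y₂ = 7.46 × 0.204 = 1.52 ft.
Tailwater y_tw = 2.15 ft: y_tw > y₂, so the jump is submerged.

y₂ = 1.52 ft; the jump is submerged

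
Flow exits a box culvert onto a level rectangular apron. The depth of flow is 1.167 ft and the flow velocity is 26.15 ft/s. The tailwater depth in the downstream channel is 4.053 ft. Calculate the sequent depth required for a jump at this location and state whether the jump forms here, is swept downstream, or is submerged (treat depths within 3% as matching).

Fr₁ = V₁/√(g·y₁) = 26.15/√(32.2×1.167) = 4.266.
Sequent-depth ratio: y₂/y₁ = ½[√(1 + 8Fr₁²) − 1] = ½[√146.58 − 1] = 5.554.
y₂ = 5.554 × 1.167 = 6.481 ft.
Tailwater y_tw = 4.053 ft: y_tw < y₂, so the jump is swept downstream.

y₂ = 6.481 ft; the jump is swept downstream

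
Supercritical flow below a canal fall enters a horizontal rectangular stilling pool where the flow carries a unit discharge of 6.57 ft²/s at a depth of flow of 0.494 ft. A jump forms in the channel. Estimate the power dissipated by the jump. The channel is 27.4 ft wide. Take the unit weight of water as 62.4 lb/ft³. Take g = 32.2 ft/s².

P = 20.3 hp

V₁ = q/y₁ = 6.57/0.494 = 13.3 ft/s. Fr₁ = V₁/√(g·y₁) = 13.3/√(32.2×0.494) = 3.33.
From the momentum equation for a rectangular channel, y₂/y₁ = ½[√(1 + 8Fr₁²) − 1] = ½[√89.96 − 1] = 4.24.
y₂ = 4.24 × 0.494 = 2.10 ft.
Head loss: ΔE = (y₂ − y₁)³/(4y₁y₂) = (2.10 − 0.494)³/(4×0.494×2.10) = 4.11/4.14 = 0.992 ft.
Q = q·b = 6.57 × 27.4 = 180 cfs. P = γ·Q·ΔE/550 = 62.4 × 180 × 0.992 / 550 = 20.3 hp.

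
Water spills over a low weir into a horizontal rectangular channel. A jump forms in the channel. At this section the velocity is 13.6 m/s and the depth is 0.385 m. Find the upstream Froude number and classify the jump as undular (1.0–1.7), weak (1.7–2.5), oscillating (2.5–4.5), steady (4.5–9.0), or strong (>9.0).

Fr₁ = V₁/√(g·y₁) = 13.6/√(9.81×0.385) = 7.00.
Fr₁ = 7.00 lies in the steady range.

Fr₁ = 7.00; steady jump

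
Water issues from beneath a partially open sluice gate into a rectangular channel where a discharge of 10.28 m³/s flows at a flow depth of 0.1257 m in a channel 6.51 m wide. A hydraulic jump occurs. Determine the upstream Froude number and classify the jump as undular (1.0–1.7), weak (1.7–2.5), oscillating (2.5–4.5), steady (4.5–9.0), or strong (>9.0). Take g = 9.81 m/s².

Fr₁ = 11.31; strong jump

q = Q/b = 10.28/6.51 = 1.579 m²/s; V₁ = q/y₁ = 12.56 m/s. Fr₁ = V₁/√(g·y₁) = 11.31.
Fr₁ = 11.31 lies in the strong range.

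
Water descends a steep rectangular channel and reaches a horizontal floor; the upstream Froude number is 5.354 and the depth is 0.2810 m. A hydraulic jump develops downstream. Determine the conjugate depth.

Fr₁ = 5.354 (given).
From the momentum equation for a rectangular channel, y₂/y₁ = ½[√(1 + 8Fr₁²) − 1] = ½[√230.32 − 1] = 7.088.
y₂ = 7.088 × 0.2810 = 1.992 m.

y₂ = 1.992 m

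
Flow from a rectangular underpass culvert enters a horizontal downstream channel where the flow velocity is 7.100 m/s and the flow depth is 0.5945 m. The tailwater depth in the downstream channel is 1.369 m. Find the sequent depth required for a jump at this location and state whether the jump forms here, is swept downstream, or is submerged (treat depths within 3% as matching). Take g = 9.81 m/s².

y₂ = 2.192 m; the jump is swept downstream

Fr₁ = V₁/√(g·y₁) = 7.100/√(9.81×0.5945) = 2.940.
Bélanger equation: y₂/y₁ = ½[√(1 + 8Fr₁²) − 1] = ½[√70.149 − 1] = 3.688.
y₂ = 3.688 × 0.5945 = 2.192 m.
Tailwater y_tw = 1.369 m: y_tw < y₂, so the jump is swept downstream.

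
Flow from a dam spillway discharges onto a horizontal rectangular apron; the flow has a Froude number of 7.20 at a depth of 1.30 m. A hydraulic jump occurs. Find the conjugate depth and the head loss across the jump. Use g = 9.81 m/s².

y₂ = 12.6 m; ΔE = 22.0 m

Fr₁ = 7.20 (given).
Bélanger equation: y₂/y₁ = ½[√(1 + 8Fr₁²) − 1] = ½[√415.7 − 1] = 9.69.
y₂ = 9.69 × 1.30 = 12.6 m.
V₁ = Fr₁·√(g·y₁) = 7.20×√(9.81×1.30) = 25.7 m/s; q = V₁·y₁ = 33.4 m²/s. V₂ = q/y₂ = 33.4/12.6 = 2.65 m/s. E₁ = y₁ + V₁²/2g = 35.0 m; E₂ = y₂ + V₂²/2g = 13.0 m. ΔE = E₁ − E₂ = 22.0 m.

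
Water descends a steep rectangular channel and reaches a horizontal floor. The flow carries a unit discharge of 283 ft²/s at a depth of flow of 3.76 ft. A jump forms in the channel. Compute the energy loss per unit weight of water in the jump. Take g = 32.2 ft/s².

ΔE = 56.1 ft

V₁ = q/y₁ = 283/3.76 = 75.3 ft/s. Fr₁ = V₁/√(g·y₁) = 75.3/√(32.2×3.76) = 6.84.
Sequent-depth ratio: y₂/y₁ = ½[√(1 + 8Fr₁²) − 1] = ½[√375.3 − 1] = 9.19.
y₂ = 9.19 × 3.76 = 34.5 ft.
V₂ = q/y₂ = 283/34.5 = 8.19 ft/s. E₁ = y₁ + V₁²/2g = 91.7 ft; E₂ = y₂ + V₂²/2g = 35.6 ft. ΔE = E₁ − E₂ = 56.1 ft.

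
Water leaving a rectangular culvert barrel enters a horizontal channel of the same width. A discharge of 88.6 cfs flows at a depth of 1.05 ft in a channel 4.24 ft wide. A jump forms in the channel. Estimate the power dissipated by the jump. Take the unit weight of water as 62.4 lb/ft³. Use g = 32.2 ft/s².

q = Q/b = 88.6/4.24 = 20.9 ft²/s; V₁ = q/y₁ = 19.9 ft/s. Fr₁ = V₁/√(g·y₁) = 3.42.
From the momentum equation for a rectangular channel, y₂/y₁ = ½[√(1 + 8Fr₁²) − 1] = ½[√94.71 − 1] = 4.37.
y₂ = 4.37 × 1.05 = 4.58 ft.
Head loss: ΔE = (y₂ − y₁)³/(4y₁y₂) = (4.58 − 1.05)³/(4×1.05×4.58) = 44.1/19.3 = 2.29 ft.
P = γ·Q·ΔE/550 = 62.4 × 88.6 × 2.29 / 550 = 23.0 hp.

P = 23.0 hp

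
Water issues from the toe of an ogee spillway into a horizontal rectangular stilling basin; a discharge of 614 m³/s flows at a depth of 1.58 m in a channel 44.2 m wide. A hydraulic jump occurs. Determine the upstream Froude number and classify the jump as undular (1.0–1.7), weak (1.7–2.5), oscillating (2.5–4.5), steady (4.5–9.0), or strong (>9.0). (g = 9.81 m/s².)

Fr₁ = 2.23; weak jump

q = Q/b = 614/44.2 = 13.9 m²/s; V₁ = q/y₁ = 8.79 m/s. Fr₁ = V₁/√(g·y₁) = 2.23.
Fr₁ = 2.23 lies in the weak range.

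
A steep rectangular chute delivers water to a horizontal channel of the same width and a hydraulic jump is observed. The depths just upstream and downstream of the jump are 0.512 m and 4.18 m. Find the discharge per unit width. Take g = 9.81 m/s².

For a rectangular channel the momentum equation gives q² = ½·g·y₁·y₂·(y₁ + y₂) = ½×9.81×0.512×4.18×4.69 = 49.3.
q = √49.3 = 7.02 m²/s.

q = 7.02 m²/s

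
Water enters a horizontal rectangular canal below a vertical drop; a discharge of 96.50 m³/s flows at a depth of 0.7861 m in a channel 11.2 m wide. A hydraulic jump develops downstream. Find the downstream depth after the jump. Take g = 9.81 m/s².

y₂ = 4.012 m

q = Q/b = 96.50/11.2 = 8.616 m²/s; V₁ = q/y₁ = 10.96 m/s. Fr₁ = V₁/√(g·y₁) = 3.947.
From the momentum equation for a rectangular channel, y₂/y₁ = ½[√(1 + 8Fr₁²) − 1] = ½[√125.63 − 1] = 5.104.
y₂ = 5.104 × 0.7861 = 4.012 m.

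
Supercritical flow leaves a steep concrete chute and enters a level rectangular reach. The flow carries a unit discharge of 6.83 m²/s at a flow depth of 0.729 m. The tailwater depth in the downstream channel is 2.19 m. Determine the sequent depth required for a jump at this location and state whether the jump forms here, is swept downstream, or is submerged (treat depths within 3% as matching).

V₁ = q/y₁ = 6.83/0.729 = 9.37 m/s. Fr₁ = V₁/√(g·y₁) = 9.37/√(9.81×0.729) = 3.50.
Conjugate-depth relation: y₂/y₁ = ½[√(1 + 8Fr₁²) − 1] = ½[√99.19 − 1] = 4.48.
y₂ = 4.48 × 0.729 = 3.27 m.
Tailwater y_tw = 2.19 m: y_tw < y₂, so the jump is swept downstream.

y₂ = 3.27 m; the jump is swept downstream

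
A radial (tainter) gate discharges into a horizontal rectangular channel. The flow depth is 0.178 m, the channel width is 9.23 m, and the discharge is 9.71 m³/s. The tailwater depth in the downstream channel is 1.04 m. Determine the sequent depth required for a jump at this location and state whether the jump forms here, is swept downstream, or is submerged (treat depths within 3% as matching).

q = Q/b = 9.71/9.23 = 1.05 m²/s; V₁ = q/y₁ = 5.91 m/s. Fr₁ = V₁/√(g·y₁) = 4.47.
Sequent-depth ratio: y₂/y₁ = ½[√(1 + 8Fr₁²) − 1] = ½[√161.0 − 1] = 5.84.
y₂ = 5.84 × 0.178 = 1.04 m.
Tailwater y_tw = 1.04 m: y_tw ≈ y₂, so the jump forms here.

y₂ = 1.04 m; the jump forms here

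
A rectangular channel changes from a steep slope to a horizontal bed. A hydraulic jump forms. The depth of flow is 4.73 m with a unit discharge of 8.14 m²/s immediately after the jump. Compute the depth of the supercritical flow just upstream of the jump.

y₁ = 0.542 m

V₂ = q/y₂ = 8.14/4.73 = 1.72 m/s; Fr₂ = V₂/√(g·y₂) = 0.253.
Applying the sequent-depth relation in reverse, y₁/y₂ = ½[√(1 + 8Fr₂²) − 1] = ½[√1.511 − 1] = 0.115.
y₁ = 0.115 × 4.73 = 0.542 m.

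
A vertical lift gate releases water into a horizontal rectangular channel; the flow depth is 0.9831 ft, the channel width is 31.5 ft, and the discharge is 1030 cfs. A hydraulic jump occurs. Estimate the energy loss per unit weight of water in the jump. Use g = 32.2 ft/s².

q = Q/b = 1030/31.5 = 32.70 ft²/s; V₁ = q/y₁ = 33.26 ft/s. Fr₁ = V₁/√(g·y₁) = 5.912.
From the momentum equation for a rectangular channel, y₂/y₁ = ½[√(1 + 8Fr₁²) − 1] = ½[√280.57 − 1] = 7.875.
y₂ = 7.875 × 0.9831 = 7.742 ft.
V₂ = q/y₂ = 32.70/7.742 = 4.223 ft/s. E₁ = y₁ + V₁²/2g = 18.16 ft; E₂ = y₂ + V₂²/2g = 8.019 ft. ΔE = E₁ − E₂ = 10.14 ft.

ΔE = 10.14 ft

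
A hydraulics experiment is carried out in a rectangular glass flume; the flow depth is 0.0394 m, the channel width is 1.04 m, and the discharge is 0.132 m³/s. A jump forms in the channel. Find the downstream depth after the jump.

y₂ = 0.270 m

q = Q/b = 0.132/1.04 = 0.127 m²/s; V₁ = q/y₁ = 3.22 m/s. Fr₁ = V₁/√(g·y₁) = 5.18.
From the momentum equation for a rectangular channel, y₂/y₁ = ½[√(1 + 8Fr₁²) − 1] = ½[√215.8 − 1] = 6.84.
y₂ = 6.84 × 0.0394 = 0.270 m.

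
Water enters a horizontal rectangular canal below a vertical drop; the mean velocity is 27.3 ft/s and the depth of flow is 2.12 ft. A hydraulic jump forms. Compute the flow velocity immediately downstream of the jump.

V₂ = 6.50 ft/s

Fr₁ = V₁/√(g·y₁) = 27.3/√(32.2×2.12) = 3.30.
Conjugate-depth relation: y₂/y₁ = ½[√(1 + 8Fr₁²) − 1] = ½[√88.34 − 1] = 4.20.
y₂ = 4.20 × 2.12 = 8.90 ft.
q = V₁·y₁ = 27.3 × 2.12 = 57.9 ft²/s.
V₂ = q/y₂ = 57.9/8.90 = 6.50 ft/s.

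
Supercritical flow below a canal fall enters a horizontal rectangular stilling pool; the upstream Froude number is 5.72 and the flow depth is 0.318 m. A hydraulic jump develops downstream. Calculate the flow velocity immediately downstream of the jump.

Fr₁ = 5.72 (given).
Bélanger equation: y₂/y₁ = ½[√(1 + 8Fr₁²) − 1] = ½[√262.7 − 1] = 7.60.
y₂ = 7.60 × 0.318 = 2.42 m.
V₁ = Fr₁·√(g·y₁) = 5.72×√(9.81×0.318) = 10.1 m/s; q = V₁·y₁ = 3.21 m²/s.
V₂ = q/y₂ = 3.21/2.42 = 1.33 m/s.

V₂ = 1.33 m/s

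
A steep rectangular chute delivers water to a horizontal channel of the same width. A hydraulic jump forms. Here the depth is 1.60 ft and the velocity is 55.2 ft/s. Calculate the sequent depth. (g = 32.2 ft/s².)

y₂ = 16.6 ft

Fr₁ = V₁/√(g·y₁) = 55.2/√(32.2×1.60) = 7.69.
Conjugate-depth relation: y₂/y₁ = ½[√(1 + 8Fr₁²) − 1] = ½[√474.1 − 1] = 10.4.
y₂ = 10.4 × 1.60 = 16.6 ft.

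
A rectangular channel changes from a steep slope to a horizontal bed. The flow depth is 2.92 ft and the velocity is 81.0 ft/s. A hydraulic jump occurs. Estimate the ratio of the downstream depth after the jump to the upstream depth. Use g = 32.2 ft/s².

Fr₁ = V₁/√(g·y₁) = 81.0/√(32.2×2.92) = 8.35.
From the momentum equation for a rectangular channel, y₂/y₁ = ½[√(1 + 8Fr₁²) − 1] = ½[√559.2 − 1] = 11.3.

y₂/y₁ = 11.3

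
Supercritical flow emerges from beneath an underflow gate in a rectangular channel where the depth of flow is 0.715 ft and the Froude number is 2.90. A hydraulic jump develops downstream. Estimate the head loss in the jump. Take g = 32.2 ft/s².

Fr₁ = 2.90 (given).
From the momentum equation for a rectangular channel, y₂/y₁ = ½[√(1 + 8Fr₁²) − 1] = ½[√68.28 − 1] = 3.63.
y₂ = 3.63 × 0.715 = 2.60 ft.
V₁ = Fr₁·√(g·y₁) = 2.90×√(32.2×0.715) = 13.9 ft/s; q = V₁·y₁ = 9.95 ft²/s. V₂ = q/y₂ = 9.95/2.60 = 3.83 ft/s. E₁ = y₁ + V₁²/2g = 3.72 ft; E₂ = y₂ + V₂²/2g = 2.82 ft. ΔE = E₁ − E₂ = 0.897 ft.

ΔE = 0.897 ft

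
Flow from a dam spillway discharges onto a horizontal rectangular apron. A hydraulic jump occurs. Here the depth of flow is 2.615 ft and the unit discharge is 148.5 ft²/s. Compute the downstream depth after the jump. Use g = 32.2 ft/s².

V₁ = q/y₁ = 148.5/2.615 = 56.79 ft/s. Fr₁ = V₁/√(g·y₁) = 56.79/√(32.2×2.615) = 6.189.
Conjugate-depth relation: y₂/y₁ = ½[√(1 + 8Fr₁²) − 1] = ½[√307.39 − 1] = 8.266.
y₂ = 8.266 × 2.615 = 21.62 ft.

y₂ = 21.62 ft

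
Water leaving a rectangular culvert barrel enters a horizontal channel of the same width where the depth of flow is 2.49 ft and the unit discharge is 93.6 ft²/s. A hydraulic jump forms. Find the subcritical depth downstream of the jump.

y₂ = 13.6 ft

V₁ = q/y₁ = 93.6/2.49 = 37.6 ft/s. Fr₁ = V₁/√(g·y₁) = 37.6/√(32.2×2.49) = 4.20.
From the momentum equation for a rectangular channel, y₂/y₁ = ½[√(1 + 8Fr₁²) − 1] = ½[√142.0 − 1] = 5.46.
y₂ = 5.46 × 2.49 = 13.6 ft.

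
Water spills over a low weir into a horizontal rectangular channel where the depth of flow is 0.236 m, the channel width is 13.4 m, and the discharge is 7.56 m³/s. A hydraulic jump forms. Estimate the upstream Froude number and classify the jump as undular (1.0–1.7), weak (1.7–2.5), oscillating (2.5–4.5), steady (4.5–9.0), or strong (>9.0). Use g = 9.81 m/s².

q = Q/b = 7.56/13.4 = 0.564 m²/s; V₁ = q/y₁ = 2.39 m/s. Fr₁ = V₁/√(g·y₁) = 1.57.
Fr₁ = 1.57 lies in the undular range.

Fr₁ = 1.57; undular jump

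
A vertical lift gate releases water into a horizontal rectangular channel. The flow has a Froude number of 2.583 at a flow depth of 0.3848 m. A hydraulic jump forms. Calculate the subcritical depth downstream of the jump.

Fr₁ = 2.583 (given).
From the momentum equation for a rectangular channel, y₂/y₁ = ½[√(1 + 8Fr₁²) − 1] = ½[√54.375 − 1] = 3.187.
y₂ = 3.187 × 0.3848 = 1.226 m.

y₂ = 1.226 m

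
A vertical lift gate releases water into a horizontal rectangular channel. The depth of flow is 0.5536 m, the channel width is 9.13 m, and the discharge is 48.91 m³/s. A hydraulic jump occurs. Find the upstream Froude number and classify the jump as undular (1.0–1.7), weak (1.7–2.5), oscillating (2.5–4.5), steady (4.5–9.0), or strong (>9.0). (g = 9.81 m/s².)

q = Q/b = 48.91/9.13 = 5.357 m²/s; V₁ = q/y₁ = 9.677 m/s. Fr₁ = V₁/√(g·y₁) = 4.152.
Fr₁ = 4.152 lies in the oscillating range.

Fr₁ = 4.152; oscillating jump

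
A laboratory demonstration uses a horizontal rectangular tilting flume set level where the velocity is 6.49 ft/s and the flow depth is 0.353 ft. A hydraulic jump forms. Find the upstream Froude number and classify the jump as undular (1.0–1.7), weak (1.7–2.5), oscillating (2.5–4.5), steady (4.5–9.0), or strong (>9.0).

Fr₁ = 1.92; weak jump

Fr₁ = V₁/√(g·y₁) = 6.49/√(32.2×0.353) = 1.92.
Fr₁ = 1.92 lies in the weak range.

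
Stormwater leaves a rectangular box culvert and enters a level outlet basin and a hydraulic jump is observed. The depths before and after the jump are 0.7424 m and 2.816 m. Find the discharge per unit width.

q = 6.041 m²/s

For a rectangular channel the momentum equation gives q² = ½·g·y₁·y₂·(y₁ + y₂) = ½×9.81×0.7424×2.816×3.558 = 36.49.
q = √36.49 = 6.041 m²/s.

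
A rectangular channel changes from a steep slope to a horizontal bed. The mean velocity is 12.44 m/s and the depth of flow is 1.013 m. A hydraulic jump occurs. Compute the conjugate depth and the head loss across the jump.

Fr₁ = V₁/√(g·y₁) = 12.44/√(9.81×1.013) = 3.946.
Bélanger equation: y₂/y₁ = ½[√(1 + 8Fr₁²) − 1] = ½[√125.58 − 1] = 5.103.
y₂ = 5.103 × 1.013 = 5.169 m.
Head loss: ΔE = (y₂ − y₁)³/(4y₁y₂) = (5.169 − 1.013)³/(4×1.013×5.169) = 71.81/20.95 = 3.428 m.

y₂ = 5.169 m; ΔE = 3.428 m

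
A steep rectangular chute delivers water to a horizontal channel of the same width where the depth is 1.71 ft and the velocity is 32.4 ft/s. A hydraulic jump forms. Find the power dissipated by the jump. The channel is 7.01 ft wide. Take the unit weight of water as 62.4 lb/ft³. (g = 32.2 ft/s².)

Fr₁ = V₁/√(g·y₁) = 32.4/√(32.2×1.71) = 4.37.
By Bélanger, y₂/y₁ = ½[√(1 + 8Fr₁²) − 1] = ½[√153.5 − 1] = 5.70.
y₂ = 5.70 × 1.71 = 9.74 ft.
q = V₁·y₁ = 32.4 × 1.71 = 55.4 ft²/s. V₂ = q/y₂ = 55.4/9.74 = 5.69 ft/s. E₁ = y₁ + V₁²/2g = 18.0 ft; E₂ = y₂ + V₂²/2g = 10.2 ft. ΔE = E₁ − E₂ = 7.77 ft.
Q = q·b = 55.4 × 7.01 = 388 cfs. P = γ·Q·ΔE/550 = 62.4 × 388 × 7.77 / 550 = 342 hp.

P = 342 hp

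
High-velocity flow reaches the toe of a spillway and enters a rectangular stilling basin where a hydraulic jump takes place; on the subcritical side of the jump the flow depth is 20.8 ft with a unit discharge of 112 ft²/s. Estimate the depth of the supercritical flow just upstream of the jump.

V₂ = q/y₂ = 112/20.8 = 5.38 ft/s; Fr₂ = V₂/√(g·y₂) = 0.208.
Since the conjugate-depth ratio holds either way, y₁/y₂ = ½[√(1 + 8Fr₂²) − 1] = ½[√1.346 − 1] = 0.0802.
y₁ = 0.0802 × 20.8 = 1.67 ft.

y₁ = 1.67 ft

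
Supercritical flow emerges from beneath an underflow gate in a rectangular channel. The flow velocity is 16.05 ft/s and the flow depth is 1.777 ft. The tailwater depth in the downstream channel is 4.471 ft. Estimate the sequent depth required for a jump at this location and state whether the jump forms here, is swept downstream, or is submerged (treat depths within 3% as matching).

y₂ = 4.517 ft; the jump forms here

Fr₁ = V₁/√(g·y₁) = 16.05/√(32.2×1.777) = 2.122.
Sequent-depth ratio: y₂/y₁ = ½[√(1 + 8Fr₁²) − 1] = ½[√37.016 − 1] = 2.542.
y₂ = 2.542 × 1.777 = 4.517 ft.
Tailwater y_tw = 4.471 ft: y_tw ≈ y₂, so the jump forms here.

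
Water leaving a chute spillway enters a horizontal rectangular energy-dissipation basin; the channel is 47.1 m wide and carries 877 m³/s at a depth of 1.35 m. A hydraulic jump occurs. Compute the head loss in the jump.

q = Q/b = 877/47.1 = 18.6 m²/s; V₁ = q/y₁ = 13.8 m/s. Fr₁ = V₁/√(g·y₁) = 3.79.
Sequent-depth ratio: y₂/y₁ = ½[√(1 + 8Fr₁²) − 1] = ½[√115.9 − 1] = 4.88.
y₂ = 4.88 × 1.35 = 6.59 m.
V₂ = q/y₂ = 18.6/6.59 = 2.82 m/s. E₁ = y₁ + V₁²/2g = 11.0 m; E₂ = y₂ + V₂²/2g = 7.00 m. ΔE = E₁ − E₂ = 4.05 m.

ΔE = 4.05 m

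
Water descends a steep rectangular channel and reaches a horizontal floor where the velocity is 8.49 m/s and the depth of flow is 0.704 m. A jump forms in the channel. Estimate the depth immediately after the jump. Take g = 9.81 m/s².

y₂ = 2.88 m

Fr₁ = V₁/√(g·y₁) = 8.49/√(9.81×0.704) = 3.23.
Conjugate-depth relation: y₂/y₁ = ½[√(1 + 8Fr₁²) − 1] = ½[√84.50 − 1] = 4.10.
y₂ = 4.10 × 0.704 = 2.88 m.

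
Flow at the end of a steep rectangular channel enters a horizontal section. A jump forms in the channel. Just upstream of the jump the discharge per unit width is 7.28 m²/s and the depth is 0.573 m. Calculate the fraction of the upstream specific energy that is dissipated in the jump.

V₁ = q/y₁ = 7.28/0.573 = 12.7 m/s. Fr₁ = V₁/√(g·y₁) = 12.7/√(9.81×0.573) = 5.36.
Conjugate-depth relation: y₂/y₁ = ½[√(1 + 8Fr₁²) − 1] = ½[√230.7 − 1] = 7.09.
y₂ = 7.09 × 0.573 = 4.07 m.
E₁ = y₁ + V₁²/2g = 8.80 m. ΔE = (y₂ − y₁)³/(4y₁y₂) = 4.57 m. ΔE/E₁ = 4.57/8.80 = 0.519.

ΔE/E₁ = 0.519 (51.9%)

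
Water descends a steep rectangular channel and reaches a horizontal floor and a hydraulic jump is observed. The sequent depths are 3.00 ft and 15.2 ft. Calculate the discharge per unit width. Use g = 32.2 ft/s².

q = 116 ft²/s

For a rectangular channel the momentum equation gives q² = ½·g·y₁·y₂·(y₁ + y₂) = ½×32.2×3.00×15.2×18.2 = 13362.
q = √13362 = 116 ft²/s.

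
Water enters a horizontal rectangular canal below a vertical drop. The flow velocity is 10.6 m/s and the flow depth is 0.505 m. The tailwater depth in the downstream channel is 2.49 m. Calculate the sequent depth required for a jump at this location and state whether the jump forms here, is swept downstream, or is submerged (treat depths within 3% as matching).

y₂ = 3.16 m; the jump is swept downstream

Fr₁ = V₁/√(g·y₁) = 10.6/√(9.81×0.505) = 4.76.
Conjugate-depth relation: y₂/y₁ = ½[√(1 + 8Fr₁²) − 1] = ½[√182.4 − 1] = 6.25.
y₂ = 6.25 × 0.505 = 3.16 m.
Tailwater y_tw = 2.49 m: y_tw < y₂, so the jump is swept downstream.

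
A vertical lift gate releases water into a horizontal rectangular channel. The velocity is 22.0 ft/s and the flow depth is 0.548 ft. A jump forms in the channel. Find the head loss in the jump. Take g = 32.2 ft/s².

ΔE = 4.11 ft

Fr₁ = V₁/√(g·y₁) = 22.0/√(32.2×0.548) = 5.24.
Conjugate-depth relation: y₂/y₁ = ½[√(1 + 8Fr₁²) − 1] = ½[√220.4 − 1] = 6.92.
y₂ = 6.92 × 0.548 = 3.79 ft.
Head loss: ΔE = (y₂ − y₁)³/(4y₁y₂) = (3.79 − 0.548)³/(4×0.548×3.79) = 34.2/8.32 = 4.11 ft.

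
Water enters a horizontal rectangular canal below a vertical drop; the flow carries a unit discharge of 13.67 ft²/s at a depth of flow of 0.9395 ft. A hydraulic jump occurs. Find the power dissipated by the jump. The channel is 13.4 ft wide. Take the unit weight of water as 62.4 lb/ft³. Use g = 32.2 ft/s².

V₁ = q/y₁ = 13.67/0.9395 = 14.55 ft/s. Fr₁ = V₁/√(g·y₁) = 14.55/√(32.2×0.9395) = 2.645.
Bélanger equation: y₂/y₁ = ½[√(1 + 8Fr₁²) − 1] = ½[√56.986 − 1] = 3.274.
y₂ = 3.274 × 0.9395 = 3.076 ft.
V₂ = q/y₂ = 13.67/3.076 = 4.444 ft/s. E₁ = y₁ + V₁²/2g = 4.227 ft; E₂ = y₂ + V₂²/2g = 3.383 ft. ΔE = E₁ − E₂ = 0.8440 ft.
Q = q·b = 13.67 × 13.4 = 183.2 cfs. P = γ·Q·ΔE/550 = 62.4 × 183.2 × 0.8440 / 550 = 17.54 hp.

P = 17.54 hp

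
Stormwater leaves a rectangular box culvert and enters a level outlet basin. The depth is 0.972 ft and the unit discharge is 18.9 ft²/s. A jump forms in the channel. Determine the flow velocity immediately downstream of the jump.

V₂ = 4.38 ft/s

V₁ = q/y₁ = 18.9/0.972 = 19.4 ft/s. Fr₁ = V₁/√(g·y₁) = 19.4/√(32.2×0.972) = 3.48.
Sequent-depth ratio: y₂/y₁ = ½[√(1 + 8Fr₁²) − 1] = ½[√97.64 − 1] = 4.44.
y₂ = 4.44 × 0.972 = 4.32 ft.
V₂ = q/y₂ = 18.9/4.32 = 4.38 ft/s.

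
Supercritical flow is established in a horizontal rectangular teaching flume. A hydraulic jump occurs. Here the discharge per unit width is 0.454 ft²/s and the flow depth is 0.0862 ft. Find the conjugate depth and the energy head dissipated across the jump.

y₂ = 0.345 ft; ΔE = 0.145 ft

V₁ = q/y₁ = 0.454/0.0862 = 5.27 ft/s. Fr₁ = V₁/√(g·y₁) = 5.27/√(32.2×0.0862) = 3.16.
Sequent-depth ratio: y₂/y₁ = ½[√(1 + 8Fr₁²) − 1] = ½[√80.95 − 1] = 4.00.
y₂ = 4.00 × 0.0862 = 0.345 ft.
V₂ = q/y₂ = 0.454/0.345 = 1.32 ft/s. E₁ = y₁ + V₁²/2g = 0.517 ft; E₂ = y₂ + V₂²/2g = 0.372 ft. ΔE = E₁ − E₂ = 0.145 ft.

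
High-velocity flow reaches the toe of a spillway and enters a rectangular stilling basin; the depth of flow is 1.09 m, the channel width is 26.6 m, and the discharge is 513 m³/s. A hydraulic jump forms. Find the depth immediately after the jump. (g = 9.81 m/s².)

q = Q/b = 513/26.6 = 19.3 m²/s; V₁ = q/y₁ = 17.7 m/s. Fr₁ = V₁/√(g·y₁) = 5.41.
By Bélanger, y₂/y₁ = ½[√(1 + 8Fr₁²) − 1] = ½[√235.2 − 1] = 7.17.
y₂ = 7.17 × 1.09 = 7.81 m.

y₂ = 7.81 m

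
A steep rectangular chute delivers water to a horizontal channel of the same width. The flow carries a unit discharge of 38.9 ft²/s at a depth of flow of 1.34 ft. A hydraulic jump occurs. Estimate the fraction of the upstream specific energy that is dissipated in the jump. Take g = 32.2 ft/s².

V₁ = q/y₁ = 38.9/1.34 = 29.0 ft/s. Fr₁ = V₁/√(g·y₁) = 29.0/√(32.2×1.34) = 4.42.
Conjugate-depth relation: y₂/y₁ = ½[√(1 + 8Fr₁²) − 1] = ½[√157.2 − 1] = 5.77.
y₂ = 5.77 × 1.34 = 7.73 ft.
E₁ = y₁ + V₁²/2g = 14.4 ft. ΔE = (y₂ − y₁)³/(4y₁y₂) = 6.30 ft. ΔE/E₁ = 6.30/14.4 = 0.437.

ΔE/E₁ = 0.437 (43.7%)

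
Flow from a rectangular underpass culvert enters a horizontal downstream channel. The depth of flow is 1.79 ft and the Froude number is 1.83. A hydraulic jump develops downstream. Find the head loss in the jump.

ΔE = 0.307 ft

Fr₁ = 1.83 (given).
Bélanger equation: y₂/y₁ = ½[√(1 + 8Fr₁²) − 1] = ½[√27.79 − 1] = 2.14.
y₂ = 2.14 × 1.79 = 3.82 ft.
Head loss: ΔE = (y₂ − y₁)³/(4y₁y₂) = (3.82 − 1.79)³/(4×1.79×3.82) = 8.41/27.4 = 0.307 ft.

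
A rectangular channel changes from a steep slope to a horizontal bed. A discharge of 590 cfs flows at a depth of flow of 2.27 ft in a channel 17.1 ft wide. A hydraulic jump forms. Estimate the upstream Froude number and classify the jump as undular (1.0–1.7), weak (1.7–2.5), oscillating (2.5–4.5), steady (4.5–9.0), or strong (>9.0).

Fr₁ = 1.78; weak jump

q = Q/b = 590/17.1 = 34.5 ft²/s; V₁ = q/y₁ = 15.2 ft/s. Fr₁ = V₁/√(g·y₁) = 1.78.
Fr₁ = 1.78 lies in the weak range.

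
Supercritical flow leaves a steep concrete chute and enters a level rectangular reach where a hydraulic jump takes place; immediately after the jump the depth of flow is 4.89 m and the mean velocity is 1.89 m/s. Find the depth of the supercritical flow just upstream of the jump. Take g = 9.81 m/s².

Fr₂ = V₂/√(g·y₂) = 1.89/√(9.81×4.89) = 0.273.
The Bélanger relation is symmetric: y₁/y₂ = ½[√(1 + 8Fr₂²) − 1] = ½[√1.596 − 1] = 0.132.
y₁ = 0.132 × 4.89 = 0.644 m.

y₁ = 0.644 m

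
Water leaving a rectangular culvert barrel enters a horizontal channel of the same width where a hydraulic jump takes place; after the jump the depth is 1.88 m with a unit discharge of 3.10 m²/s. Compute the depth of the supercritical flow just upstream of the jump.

V₂ = q/y₂ = 3.10/1.88 = 1.65 m/s; Fr₂ = V₂/√(g·y₂) = 0.384.
Applying the sequent-depth relation in reverse, y₁/y₂ = ½[√(1 + 8Fr₂²) − 1] = ½[√2.179 − 1] = 0.238.
y₁ = 0.238 × 1.88 = 0.448 m.

y₁ = 0.448 m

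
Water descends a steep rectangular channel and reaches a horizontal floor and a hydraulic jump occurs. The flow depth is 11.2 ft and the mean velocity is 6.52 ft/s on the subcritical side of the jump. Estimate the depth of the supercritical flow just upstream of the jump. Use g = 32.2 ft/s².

y₁ = 2.21 ft

Fr₂ = V₂/√(g·y₂) = 6.52/√(32.2×11.2) = 0.343.
Applying the sequent-depth relation in reverse, y₁/y₂ = ½[√(1 + 8Fr₂²) − 1] = ½[√1.943 − 1] = 0.197.
y₁ = 0.197 × 11.2 = 2.21 ft.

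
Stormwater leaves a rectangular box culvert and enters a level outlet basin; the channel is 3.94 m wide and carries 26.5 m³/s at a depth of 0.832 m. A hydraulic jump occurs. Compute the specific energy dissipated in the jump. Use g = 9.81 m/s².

ΔE = 0.957 m

q = Q/b = 26.5/3.94 = 6.73 m²/s; V₁ = q/y₁ = 8.08 m/s. Fr₁ = V₁/√(g·y₁) = 2.83.
Bélanger equation: y₂/y₁ = ½[√(1 + 8Fr₁²) − 1] = ½[√65.05 − 1] = 3.53.
y₂ = 3.53 × 0.832 = 2.94 m.
V₂ = q/y₂ = 6.73/2.94 = 2.29 m/s. E₁ = y₁ + V₁²/2g = 4.16 m; E₂ = y₂ + V₂²/2g = 3.21 m. ΔE = E₁ − E₂ = 0.957 m.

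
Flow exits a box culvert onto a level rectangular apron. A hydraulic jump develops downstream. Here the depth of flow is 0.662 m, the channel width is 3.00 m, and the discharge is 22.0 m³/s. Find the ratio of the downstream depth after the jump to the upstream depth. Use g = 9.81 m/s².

y₂/y₁ = 5.67

q = Q/b = 22.0/3.00 = 7.33 m²/s; V₁ = q/y₁ = 11.1 m/s. Fr₁ = V₁/√(g·y₁) = 4.35.
Conjugate-depth relation: y₂/y₁ = ½[√(1 + 8Fr₁²) − 1] = ½[√152.2 − 1] = 5.67.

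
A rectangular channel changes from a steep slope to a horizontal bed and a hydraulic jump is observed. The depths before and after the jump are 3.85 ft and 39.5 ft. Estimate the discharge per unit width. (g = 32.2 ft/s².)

For a rectangular channel the momentum equation gives q² = ½·g·y₁·y₂·(y₁ + y₂) = ½×32.2×3.85×39.5×43.4 = 106138.
q = √106138 = 326 ft²/s.

q = 326 ft²/s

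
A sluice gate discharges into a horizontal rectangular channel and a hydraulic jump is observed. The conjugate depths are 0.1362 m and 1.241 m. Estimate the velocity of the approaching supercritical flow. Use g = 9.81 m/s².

V₁ = 7.845 m/s

For a rectangular channel the momentum equation gives q² = ½·g·y₁·y₂·(y₁ + y₂) = ½×9.81×0.1362×1.241×1.377 = 1.142.
q = √1.142 = 1.069 m²/s.
V₁ = q/y₁ = 1.069/0.1362 = 7.845 m/s.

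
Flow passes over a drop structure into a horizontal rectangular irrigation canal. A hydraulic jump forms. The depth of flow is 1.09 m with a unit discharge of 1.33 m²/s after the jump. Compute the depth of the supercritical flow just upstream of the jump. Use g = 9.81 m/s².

V₂ = q/y₂ = 1.33/1.09 = 1.22 m/s; Fr₂ = V₂/√(g·y₂) = 0.373.
The Bélanger relation is symmetric: y₁/y₂ = ½[√(1 + 8Fr₂²) − 1] = ½[√2.114 − 1] = 0.227.
y₁ = 0.227 × 1.09 = 0.247 m.

y₁ = 0.247 m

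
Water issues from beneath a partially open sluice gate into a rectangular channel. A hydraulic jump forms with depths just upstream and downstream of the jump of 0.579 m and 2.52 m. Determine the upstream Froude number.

Fr₁ = 3.41

For a rectangular channel the momentum equation gives q² = ½·g·y₁·y₂·(y₁ + y₂) = ½×9.81×0.579×2.52×3.10 = 22.2.
q = √22.2 = 4.71 m²/s.
V₁ = q/y₁ = 8.13 m/s; Fr₁ = V₁/√(g·y₁) = 3.41.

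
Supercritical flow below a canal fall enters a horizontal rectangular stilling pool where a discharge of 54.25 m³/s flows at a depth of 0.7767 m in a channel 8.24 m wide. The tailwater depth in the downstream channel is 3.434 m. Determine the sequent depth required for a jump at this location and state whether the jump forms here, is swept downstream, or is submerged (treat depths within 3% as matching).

y₂ = 3.007 m; the jump is submerged

q = Q/b = 54.25/8.24 = 6.584 m²/s; V₁ = q/y₁ = 8.477 m/s. Fr₁ = V₁/√(g·y₁) = 3.071.
From the momentum equation for a rectangular channel, y₂/y₁ = ½[√(1 + 8Fr₁²) − 1] = ½[√76.441 − 1] = 3.872.
y₂ = 3.872 × 0.7767 = 3.007 m.
Tailwater y_tw = 3.434 m: y_tw > y₂, so the jump is submerged.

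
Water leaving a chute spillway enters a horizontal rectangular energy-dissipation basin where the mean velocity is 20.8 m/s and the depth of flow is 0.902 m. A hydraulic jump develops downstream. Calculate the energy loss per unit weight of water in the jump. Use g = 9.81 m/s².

Fr₁ = V₁/√(g·y₁) = 20.8/√(9.81×0.902) = 6.99.
By Bélanger, y₂/y₁ = ½[√(1 + 8Fr₁²) − 1] = ½[√392.1 − 1] = 9.40.
y₂ = 9.40 × 0.902 = 8.48 m.
Head loss: ΔE = (y₂ − y₁)³/(4y₁y₂) = (8.48 − 0.902)³/(4×0.902×8.48) = 435/30.6 = 14.2 m.

ΔE = 14.2 m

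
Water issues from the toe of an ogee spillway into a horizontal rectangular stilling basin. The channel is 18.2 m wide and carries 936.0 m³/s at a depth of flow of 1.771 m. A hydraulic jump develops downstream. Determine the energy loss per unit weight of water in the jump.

q = Q/b = 936.0/18.2 = 51.43 m²/s; V₁ = q/y₁ = 29.04 m/s. Fr₁ = V₁/√(g·y₁) = 6.967.
Conjugate-depth relation: y₂/y₁ = ½[√(1 + 8Fr₁²) − 1] = ½[√389.31 − 1] = 9.365.
y₂ = 9.365 × 1.771 = 16.59 m.
Head loss: ΔE = (y₂ − y₁)³/(4y₁y₂) = (16.59 − 1.771)³/(4×1.771×16.59) = 3252/117.5 = 27.68 m.

ΔE = 27.68 m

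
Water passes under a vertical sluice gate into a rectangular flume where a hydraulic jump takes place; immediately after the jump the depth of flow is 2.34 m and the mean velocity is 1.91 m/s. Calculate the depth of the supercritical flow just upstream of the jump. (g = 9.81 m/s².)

Fr₂ = V₂/√(g·y₂) = 1.91/√(9.81×2.34) = 0.399.
The Bélanger relation is symmetric: y₁/y₂ = ½[√(1 + 8Fr₂²) − 1] = ½[√2.271 − 1] = 0.254.
y₁ = 0.254 × 2.34 = 0.593 m.

y₁ = 0.593 m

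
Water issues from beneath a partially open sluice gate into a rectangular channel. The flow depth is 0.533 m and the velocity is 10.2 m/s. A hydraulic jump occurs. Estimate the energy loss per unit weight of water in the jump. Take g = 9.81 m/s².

Fr₁ = V₁/√(g·y₁) = 10.2/√(9.81×0.533) = 4.46.
From the momentum equation for a rectangular channel, y₂/y₁ = ½[√(1 + 8Fr₁²) − 1] = ½[√160.2 − 1] = 5.83.
y₂ = 5.83 × 0.533 = 3.11 m.
Head loss: ΔE = (y₂ − y₁)³/(4y₁y₂) = (3.11 − 0.533)³/(4×0.533×3.11) = 17.0/6.62 = 2.57 m.

ΔE = 2.57 m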